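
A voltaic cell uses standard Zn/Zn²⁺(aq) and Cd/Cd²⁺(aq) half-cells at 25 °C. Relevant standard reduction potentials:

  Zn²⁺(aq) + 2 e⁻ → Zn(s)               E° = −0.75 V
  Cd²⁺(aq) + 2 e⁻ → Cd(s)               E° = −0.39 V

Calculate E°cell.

The Cd²⁺/Cd couple has the higher E°, so Cd ion is reduced (cathode) and Zn is oxidized (anode).
E°cell = E°(cathode) − E°(anode) = −0.39 − (−0.75) = +0.36 V.

+0.36 V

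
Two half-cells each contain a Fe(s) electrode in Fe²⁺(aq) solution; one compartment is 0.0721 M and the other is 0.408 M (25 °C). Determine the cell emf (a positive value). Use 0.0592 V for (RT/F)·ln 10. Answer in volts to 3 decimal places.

0.022 V

For a concentration cell E°cell = 0, since both electrodes use the same couple.
The compartment with the higher Fe²⁺(aq) concentration (0.408 M) acts as the cathode; ions are reduced there and produced at the dilute (0.0721 M) anode.
With n = 2, Ecell = −(0.0592/2)·log([dilute]/[conc]) = −(0.0592/2)·log(0.0721/0.408) = +0.022 V.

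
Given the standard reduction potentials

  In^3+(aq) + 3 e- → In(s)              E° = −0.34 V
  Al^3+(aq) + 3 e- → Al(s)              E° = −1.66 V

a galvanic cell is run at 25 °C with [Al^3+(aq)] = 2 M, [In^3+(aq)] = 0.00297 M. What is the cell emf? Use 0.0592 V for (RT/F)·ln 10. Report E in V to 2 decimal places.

In³⁺/In is reduced (cathode, E° = −0.34 V) and Al³⁺/Al is oxidized (anode).
E°cell = −0.34 − (−1.66) = +1.32 V, with n = 3 electrons transferred.
The balanced reaction is In^3+(aq) + Al(s) → In(s) + Al^3+(aq), so Q = [Al^3+(aq)] / [In^3+(aq)] = 673 and log Q = 2.828.
Applying E = E° − (RT ln10/nF)·log Q gives +1.32 − (0.0592/3)(2.828) = +1.26 V.

+1.26 V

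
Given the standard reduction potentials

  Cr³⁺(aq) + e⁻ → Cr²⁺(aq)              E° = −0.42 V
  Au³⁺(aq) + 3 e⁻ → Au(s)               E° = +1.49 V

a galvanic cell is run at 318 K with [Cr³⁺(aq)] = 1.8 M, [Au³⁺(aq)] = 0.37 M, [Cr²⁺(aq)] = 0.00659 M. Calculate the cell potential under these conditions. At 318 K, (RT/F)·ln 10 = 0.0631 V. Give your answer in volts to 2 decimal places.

The Au³⁺/Au couple has the more positive E°, so it is the cathode; Cr³⁺/Cr²⁺ is the anode.
E°cell = E°cat − E°an = +1.49 − (−0.42) = +1.91 V; n = 3.
For the overall reaction Au³⁺(aq) + 3 Cr²⁺(aq) → Au(s) + 3 Cr³⁺(aq), Q = [Cr³⁺(aq)]^3 / ([Au³⁺(aq)]·[Cr²⁺(aq)]^3) = 5.51×10^7, giving log Q = 7.741.
Applying E = E° − (RT ln10/nF)·log Q gives +1.91 − (0.0631/3)(7.741) = +1.75 V.

+1.75 V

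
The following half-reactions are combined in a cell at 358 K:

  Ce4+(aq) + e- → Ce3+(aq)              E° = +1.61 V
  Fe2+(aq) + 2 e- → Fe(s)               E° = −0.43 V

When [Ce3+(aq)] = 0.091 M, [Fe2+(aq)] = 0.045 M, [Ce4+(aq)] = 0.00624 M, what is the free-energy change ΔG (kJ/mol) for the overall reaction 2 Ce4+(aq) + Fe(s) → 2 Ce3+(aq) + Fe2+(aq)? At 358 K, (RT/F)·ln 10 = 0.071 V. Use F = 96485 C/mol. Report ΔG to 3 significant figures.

The standard cell potential is +1.61 − (−0.43) = +2.04 V, with n = 2 electrons in the balanced equation.
Here Q = ([Ce3+(aq)]^2·[Fe2+(aq)]) / [Ce4+(aq)]^2 = 9.57 (log Q = 0.981), giving E = +2.04 − (0.071/2)·(0.981) = +2.0052 V.
Then ΔG = −nFE = −2 × 96485 × +2.0052 J/mol = −387 kJ/mol.

−387 kJ/mol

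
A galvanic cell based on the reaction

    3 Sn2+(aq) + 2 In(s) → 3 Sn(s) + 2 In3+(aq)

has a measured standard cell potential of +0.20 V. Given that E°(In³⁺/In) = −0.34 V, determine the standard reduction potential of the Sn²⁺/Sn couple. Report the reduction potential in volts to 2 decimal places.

−0.14 V

In the reaction as written the Sn²⁺/Sn couple is reduced (cathode) and In³⁺/In is oxidized (anode), so E°cell = E°(Sn²⁺/Sn) − E°(In³⁺/In).
E°(Sn²⁺/Sn) = E°cell + E°(anode) = +0.20 + (−0.34) = −0.14 V.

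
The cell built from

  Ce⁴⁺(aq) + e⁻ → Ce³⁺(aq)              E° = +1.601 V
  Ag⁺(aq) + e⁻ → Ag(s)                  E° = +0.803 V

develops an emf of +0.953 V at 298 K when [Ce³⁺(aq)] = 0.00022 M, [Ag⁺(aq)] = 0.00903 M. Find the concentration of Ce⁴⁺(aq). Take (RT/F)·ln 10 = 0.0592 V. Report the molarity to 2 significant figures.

With Ce⁴⁺/Ce³⁺ at the cathode and Ag⁺/Ag at the anode, E°cell = +1.601 − (+0.803) = +0.798 V (n = 1).
Since E = E° − (0.0592/n)·log Q, log Q = n(E° − E)/0.0592 = −2.618.
For Ce⁴⁺(aq) + Ag(s) → Ce³⁺(aq) + Ag⁺(aq), the reaction quotient is Q = ([Ce³⁺(aq)]·[Ag⁺(aq)]) / [Ce⁴⁺(aq)].
Substituting the known concentrations and solving, log [Ce⁴⁺(aq)] = −3.084 and [Ce⁴⁺(aq)] = 0.00082 M.

0.00082 M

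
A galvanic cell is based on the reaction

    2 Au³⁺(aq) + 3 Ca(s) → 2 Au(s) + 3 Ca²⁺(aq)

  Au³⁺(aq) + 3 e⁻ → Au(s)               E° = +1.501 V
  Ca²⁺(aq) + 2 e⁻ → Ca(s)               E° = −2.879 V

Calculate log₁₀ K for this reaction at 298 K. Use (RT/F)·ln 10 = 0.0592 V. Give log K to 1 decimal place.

log K = 443.9

The Au³⁺/Au couple is reduced (cathode); E°cell = +1.501 − (−2.879) = +4.380 V with n = 6.
At equilibrium E = 0, so log K = nE°cell / 0.0592 = (6)(+4.380) / 0.0592 = 443.9.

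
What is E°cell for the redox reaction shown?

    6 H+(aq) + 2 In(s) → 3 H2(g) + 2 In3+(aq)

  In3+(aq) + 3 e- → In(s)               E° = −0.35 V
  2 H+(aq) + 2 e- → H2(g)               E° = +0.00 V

+0.35 V

H+(aq) gains electrons, so the 2H⁺/H₂ couple is the cathode; the In³⁺/In couple is the anode.
E°cell = E°(cathode) − E°(anode) = +0.00 − (−0.35) = +0.35 V.
The positive value indicates the reaction is spontaneous as written.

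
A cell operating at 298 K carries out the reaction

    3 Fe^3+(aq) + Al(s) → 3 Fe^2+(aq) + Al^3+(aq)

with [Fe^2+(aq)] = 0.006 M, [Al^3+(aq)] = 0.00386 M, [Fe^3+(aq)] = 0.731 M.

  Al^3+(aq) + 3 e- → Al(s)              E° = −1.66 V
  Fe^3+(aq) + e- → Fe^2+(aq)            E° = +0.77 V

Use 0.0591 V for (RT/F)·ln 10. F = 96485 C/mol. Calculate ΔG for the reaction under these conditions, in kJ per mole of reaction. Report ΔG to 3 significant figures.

−753 kJ/mol

E°cell = +0.77 − (−1.66) = +2.43 V; the balanced reaction transfers n = 3 electrons.
Q = ([Fe^2+(aq)]^3·[Al^3+(aq)]) / [Fe^3+(aq)]^3 = 2.13×10^−9, so log Q = −8.671 and E = +2.43 − (0.0591/3)(−8.671) = +2.6008 V.
Finally ΔG = −nFE = −(3)(96485 C/mol)(+2.6008 V) = −753 kJ/mol.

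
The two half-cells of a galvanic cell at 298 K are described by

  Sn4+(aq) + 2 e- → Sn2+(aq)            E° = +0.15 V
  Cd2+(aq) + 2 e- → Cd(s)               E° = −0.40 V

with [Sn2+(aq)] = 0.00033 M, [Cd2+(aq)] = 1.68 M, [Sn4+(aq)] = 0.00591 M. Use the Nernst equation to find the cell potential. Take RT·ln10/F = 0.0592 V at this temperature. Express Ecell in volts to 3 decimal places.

+0.580 V

Sn⁴⁺/Sn²⁺ is reduced (cathode, E° = +0.15 V) and Cd²⁺/Cd is oxidized (anode).
E°cell = E°cat − E°an = +0.15 − (−0.40) = +0.55 V; n = 2.
The balanced reaction is Sn4+(aq) + Cd(s) → Sn2+(aq) + Cd2+(aq), so Q = ([Sn2+(aq)]·[Cd2+(aq)]) / [Sn4+(aq)] = 0.0938 and log Q = −1.028.
Applying E = E° − (RT ln10/nF)·log Q gives +0.55 − (0.0592/2)(−1.028) = +0.580 V.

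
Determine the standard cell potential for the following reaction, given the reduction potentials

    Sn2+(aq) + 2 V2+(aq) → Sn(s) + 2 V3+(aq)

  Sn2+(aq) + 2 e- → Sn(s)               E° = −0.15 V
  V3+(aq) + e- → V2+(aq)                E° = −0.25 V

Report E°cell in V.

In the reaction as written, Sn2+(aq) is reduced (cathode) and V3+(aq) is produced by oxidation at the anode.
E°cell = E°(cathode) − E°(anode) = −0.15 − (−0.25) = +0.10 V.

+0.10 V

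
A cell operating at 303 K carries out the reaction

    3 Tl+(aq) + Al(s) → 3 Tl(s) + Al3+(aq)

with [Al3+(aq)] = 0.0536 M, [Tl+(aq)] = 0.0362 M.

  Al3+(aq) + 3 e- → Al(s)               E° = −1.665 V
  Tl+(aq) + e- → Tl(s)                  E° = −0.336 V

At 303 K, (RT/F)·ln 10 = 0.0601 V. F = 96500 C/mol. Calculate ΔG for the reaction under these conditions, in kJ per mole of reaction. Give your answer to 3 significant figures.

With Tl⁺/Tl reduced at the cathode, E°cell = −0.336 − (−1.665) = +1.329 V and n = 3.
The reaction quotient is [Al3+(aq)] / [Tl+(aq)]^3 = 1.13×10^3; by Nernst, E = +1.329 − (0.0601/3)(3.053) = +1.2678 V.
Finally ΔG = −nFE = −(3)(96500 C/mol)(+1.2678 V) = −367 kJ/mol.

−367 kJ/mol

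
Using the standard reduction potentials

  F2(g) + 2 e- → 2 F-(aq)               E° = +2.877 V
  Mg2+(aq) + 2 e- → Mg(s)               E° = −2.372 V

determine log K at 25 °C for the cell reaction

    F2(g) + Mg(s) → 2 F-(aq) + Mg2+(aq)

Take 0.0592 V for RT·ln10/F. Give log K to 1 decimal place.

log K = 177.3

The F₂/F⁻ couple is reduced (cathode); E°cell = +2.877 − (−2.372) = +5.249 V with n = 2.
At equilibrium E = 0, so log K = nE°cell / 0.0592 = (2)(+5.249) / 0.0592 = 177.3.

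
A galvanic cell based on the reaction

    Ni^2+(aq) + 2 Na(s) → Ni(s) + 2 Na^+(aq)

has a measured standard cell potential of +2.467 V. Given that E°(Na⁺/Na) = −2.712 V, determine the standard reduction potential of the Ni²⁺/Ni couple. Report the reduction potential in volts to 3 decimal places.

−0.245 V

In the reaction as written the Ni²⁺/Ni couple is reduced (cathode) and Na⁺/Na is oxidized (anode), so E°cell = E°(Ni²⁺/Ni) − E°(Na⁺/Na).
E°(Ni²⁺/Ni) = E°cell + E°(anode) = +2.467 + (−2.712) = −0.245 V.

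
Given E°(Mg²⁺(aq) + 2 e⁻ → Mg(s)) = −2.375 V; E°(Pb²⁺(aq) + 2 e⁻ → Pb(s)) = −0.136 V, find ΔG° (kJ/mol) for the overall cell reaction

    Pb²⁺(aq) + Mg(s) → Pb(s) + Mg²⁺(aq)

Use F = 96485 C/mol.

−432 kJ/mol

In the reaction as written Pb²⁺(aq) is reduced, so the Pb²⁺/Pb couple is the cathode and Mg²⁺/Mg is the anode.
E°cell = −0.136 − (−2.375) = +2.239 V; balancing electrons gives n = 2.
ΔG° = −nFE°cell = −(2)(96485)(+2.239) J/mol = −432 kJ/mol.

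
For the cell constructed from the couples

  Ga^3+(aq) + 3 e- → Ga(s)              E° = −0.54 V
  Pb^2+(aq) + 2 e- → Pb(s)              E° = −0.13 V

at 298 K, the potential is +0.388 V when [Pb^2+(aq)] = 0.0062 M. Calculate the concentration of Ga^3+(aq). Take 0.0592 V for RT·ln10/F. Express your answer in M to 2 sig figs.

0.0064 M

With Pb²⁺/Pb at the cathode and Ga³⁺/Ga at the anode, E°cell = −0.13 − (−0.54) = +0.41 V (n = 6).
From the Nernst equation, log Q = n(E° − E)/0.0592 = 6·(+0.41 − (+0.388))/0.0592 = 2.230.
Balancing electrons gives 3 Pb^2+(aq) + 2 Ga(s) → 3 Pb(s) + 2 Ga^3+(aq); thus Q = [Ga^3+(aq)]^2 / [Pb^2+(aq)]^3.
Isolating [Ga^3+(aq)] in Q = 10^{2.230} yields log [Ga^3+(aq)] = −2.196, i.e. 0.0064 M.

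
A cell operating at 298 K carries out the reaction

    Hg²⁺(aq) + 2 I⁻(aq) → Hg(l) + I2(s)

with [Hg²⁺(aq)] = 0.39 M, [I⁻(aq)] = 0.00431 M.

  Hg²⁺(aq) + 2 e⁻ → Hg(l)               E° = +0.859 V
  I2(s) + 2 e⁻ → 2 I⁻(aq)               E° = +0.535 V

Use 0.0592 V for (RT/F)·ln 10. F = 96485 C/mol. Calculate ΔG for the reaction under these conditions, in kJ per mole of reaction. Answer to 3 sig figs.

−33.2 kJ/mol

With Hg²⁺/Hg reduced at the cathode, E°cell = +0.859 − (+0.535) = +0.324 V and n = 2.
Q = 1 / ([Hg²⁺(aq)]·[I⁻(aq)]^2) = 1.38×10^5, so log Q = 5.140 and E = +0.324 − (0.0592/2)(5.140) = +0.1719 V.
Then ΔG = −nFE = −2 × 96485 × +0.1719 J/mol = −33.2 kJ/mol.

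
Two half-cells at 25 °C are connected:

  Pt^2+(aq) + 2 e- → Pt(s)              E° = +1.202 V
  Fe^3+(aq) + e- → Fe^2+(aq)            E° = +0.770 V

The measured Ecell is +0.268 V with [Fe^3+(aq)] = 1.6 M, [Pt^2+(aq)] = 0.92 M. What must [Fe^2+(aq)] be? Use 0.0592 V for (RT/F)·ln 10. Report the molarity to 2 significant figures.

0.0028 M

The Pt²⁺/Pt couple has the larger reduction potential, so it is the cathode: E°cell = +1.202 − (+0.770) = +0.432 V and n = 2.
Rearranging E = E° − (0.0592/n)·log Q gives log Q = 2(+0.432 − (+0.268))/0.0592 = 5.541.
For Pt^2+(aq) + 2 Fe^2+(aq) → Pt(s) + 2 Fe^3+(aq), the reaction quotient is Q = [Fe^3+(aq)]^2 / ([Pt^2+(aq)]·[Fe^2+(aq)]^2).
Substituting the known concentrations and solving, log [Fe^2+(aq)] = −2.548 and [Fe^2+(aq)] = 0.0028 M.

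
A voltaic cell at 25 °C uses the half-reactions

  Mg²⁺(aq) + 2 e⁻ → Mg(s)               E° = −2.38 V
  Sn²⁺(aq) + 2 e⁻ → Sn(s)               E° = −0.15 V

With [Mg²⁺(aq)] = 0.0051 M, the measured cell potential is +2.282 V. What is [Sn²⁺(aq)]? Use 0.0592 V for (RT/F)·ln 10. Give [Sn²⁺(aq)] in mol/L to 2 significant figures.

0.29 M

With Sn²⁺/Sn at the cathode and Mg²⁺/Mg at the anode, E°cell = −0.15 − (−2.38) = +2.23 V (n = 2).
Rearranging E = E° − (0.0592/n)·log Q gives log Q = 2(+2.23 − (+2.282))/0.0592 = −1.757.
The balanced reaction is Sn²⁺(aq) + Mg(s) → Sn(s) + Mg²⁺(aq), so Q = [Mg²⁺(aq)] / [Sn²⁺(aq)].
Substituting the known concentrations and solving, log [Sn²⁺(aq)] = −0.535 and [Sn²⁺(aq)] = 0.29 M.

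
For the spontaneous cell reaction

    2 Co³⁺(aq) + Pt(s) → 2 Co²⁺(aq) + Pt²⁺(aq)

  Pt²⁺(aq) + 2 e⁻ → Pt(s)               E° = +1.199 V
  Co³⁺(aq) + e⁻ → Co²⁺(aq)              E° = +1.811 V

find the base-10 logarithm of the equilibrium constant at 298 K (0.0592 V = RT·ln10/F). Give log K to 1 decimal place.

log K = 20.7

The Co³⁺/Co²⁺ couple is reduced (cathode); E°cell = +1.811 − (+1.199) = +0.612 V with n = 2.
At equilibrium E = 0, so log K = nE°cell / 0.0592 = (2)(+0.612) / 0.0592 = 20.7.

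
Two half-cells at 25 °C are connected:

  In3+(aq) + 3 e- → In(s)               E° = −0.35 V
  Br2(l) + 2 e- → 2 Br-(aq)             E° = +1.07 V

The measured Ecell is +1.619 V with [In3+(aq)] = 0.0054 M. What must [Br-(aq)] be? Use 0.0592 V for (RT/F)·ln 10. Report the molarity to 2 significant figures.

Br₂/Br⁻ is the cathode (higher E°); E°cell = +1.07 − (−0.35) = +1.42 V with n = 6.
Rearranging E = E° − (0.0592/n)·log Q gives log Q = 6(+1.42 − (+1.619))/0.0592 = −20.169.
Balancing electrons gives 3 Br2(l) + 2 In(s) → 6 Br-(aq) + 2 In3+(aq); thus Q = [Br-(aq)]^6·[In3+(aq)]^2.
Isolating [Br-(aq)] in Q = 10^{−20.169} yields log [Br-(aq)] = −2.606, i.e. 0.0025 M.

0.0025 M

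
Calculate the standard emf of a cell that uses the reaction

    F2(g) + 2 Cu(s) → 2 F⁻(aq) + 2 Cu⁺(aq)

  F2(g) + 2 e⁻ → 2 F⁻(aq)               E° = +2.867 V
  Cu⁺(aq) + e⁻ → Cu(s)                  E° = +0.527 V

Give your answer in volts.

+2.340 V

In the reaction as written, F2(g) is reduced (cathode) and Cu⁺(aq) is produced by oxidation at the anode.
E°cell = E°(cathode) − E°(anode) = +2.867 − (+0.527) = +2.340 V.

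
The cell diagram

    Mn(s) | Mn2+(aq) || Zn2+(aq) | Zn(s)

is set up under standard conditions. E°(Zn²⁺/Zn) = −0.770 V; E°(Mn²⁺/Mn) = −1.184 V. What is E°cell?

+0.414 V

By convention the left-hand electrode in cell notation is the anode (oxidation) and the right-hand electrode is the cathode (reduction).
E°cell = E°(right) − E°(left) = −0.770 − (−1.184) = +0.414 V.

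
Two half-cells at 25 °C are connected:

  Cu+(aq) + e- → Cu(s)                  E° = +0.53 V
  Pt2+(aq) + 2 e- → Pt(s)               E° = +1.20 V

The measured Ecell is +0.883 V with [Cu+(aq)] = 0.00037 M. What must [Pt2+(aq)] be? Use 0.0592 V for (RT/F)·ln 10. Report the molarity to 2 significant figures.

2.1 M

Pt²⁺/Pt is the cathode (higher E°); E°cell = +1.20 − (+0.53) = +0.67 V with n = 2.
From the Nernst equation, log Q = n(E° − E)/0.0592 = 2·(+0.67 − (+0.883))/0.0592 = −7.196.
Balancing electrons gives Pt2+(aq) + 2 Cu(s) → Pt(s) + 2 Cu+(aq); thus Q = [Cu+(aq)]^2 / [Pt2+(aq)].
Isolating [Pt2+(aq)] in Q = 10^{−7.196} yields log [Pt2+(aq)] = 0.332, i.e. 2.1 M.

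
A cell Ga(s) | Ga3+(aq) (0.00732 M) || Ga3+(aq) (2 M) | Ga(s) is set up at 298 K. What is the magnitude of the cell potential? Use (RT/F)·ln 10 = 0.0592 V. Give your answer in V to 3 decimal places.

0.048 V

For a concentration cell E°cell = 0, since both electrodes use the same couple.
The compartment with the higher Ga3+(aq) concentration (2 M) acts as the cathode; ions are reduced there and produced at the dilute (0.00732 M) anode.
With n = 3, Ecell = −(0.0592/3)·log([dilute]/[conc]) = −(0.0592/3)·log(0.00732/2) = +0.048 V.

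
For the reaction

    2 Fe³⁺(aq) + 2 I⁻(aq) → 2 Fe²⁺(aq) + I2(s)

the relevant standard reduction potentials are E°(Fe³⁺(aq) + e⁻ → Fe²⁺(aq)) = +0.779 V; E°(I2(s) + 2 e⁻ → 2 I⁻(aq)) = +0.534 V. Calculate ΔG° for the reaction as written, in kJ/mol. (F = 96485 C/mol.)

−47.3 kJ/mol

In the reaction as written Fe³⁺(aq) is reduced, so the Fe³⁺/Fe²⁺ couple is the cathode and I₂/I⁻ is the anode.
E°cell = +0.779 − (+0.534) = +0.245 V; balancing electrons gives n = 2.
ΔG° = −nFE°cell = −(2)(96485)(+0.245) J/mol = −47.3 kJ/mol.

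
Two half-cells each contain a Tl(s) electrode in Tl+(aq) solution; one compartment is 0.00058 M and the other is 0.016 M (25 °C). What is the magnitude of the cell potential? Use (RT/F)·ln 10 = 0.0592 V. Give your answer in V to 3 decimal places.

For a concentration cell E°cell = 0, since both electrodes use the same couple.
The compartment with the higher Tl+(aq) concentration (0.016 M) acts as the cathode; ions are reduced there and produced at the dilute (0.00058 M) anode.
With n = 1, Ecell = −(0.0592/1)·log([dilute]/[conc]) = −(0.0592/1)·log(0.00058/0.016) = +0.085 V.

0.085 V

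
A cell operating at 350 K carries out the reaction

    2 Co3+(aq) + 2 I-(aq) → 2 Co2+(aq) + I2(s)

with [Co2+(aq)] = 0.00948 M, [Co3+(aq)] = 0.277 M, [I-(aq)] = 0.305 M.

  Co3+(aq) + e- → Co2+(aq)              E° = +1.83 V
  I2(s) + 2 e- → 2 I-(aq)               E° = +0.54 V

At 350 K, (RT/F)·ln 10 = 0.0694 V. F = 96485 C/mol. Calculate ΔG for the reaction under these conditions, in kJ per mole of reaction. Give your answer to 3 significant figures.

E°cell = +1.83 − (+0.54) = +1.29 V; the balanced reaction transfers n = 2 electrons.
Here Q = [Co2+(aq)]^2 / ([Co3+(aq)]^2·[I-(aq)]^2) = 0.0126 (log Q = −1.900), giving E = +1.29 − (0.0694/2)·(−1.900) = +1.3559 V.
Finally ΔG = −nFE = −(2)(96485 C/mol)(+1.3559 V) = −262 kJ/mol.

−262 kJ/mol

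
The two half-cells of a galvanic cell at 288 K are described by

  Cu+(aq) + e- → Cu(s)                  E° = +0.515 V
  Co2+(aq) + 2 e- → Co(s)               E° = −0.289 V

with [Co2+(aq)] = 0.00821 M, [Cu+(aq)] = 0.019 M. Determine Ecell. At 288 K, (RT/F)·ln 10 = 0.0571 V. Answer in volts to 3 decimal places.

+0.765 V

Since E°(Cu⁺/Cu) > E°(Co²⁺/Co), Cu⁺/Cu serves as the cathode.
E°cell = E°cat − E°an = +0.515 − (−0.289) = +0.804 V; n = 2.
Balancing gives 2 Cu+(aq) + Co(s) → 2 Cu(s) + Co2+(aq); hence Q = [Co2+(aq)] / [Cu+(aq)]^2 = 22.7 (log Q = 1.357).
By the Nernst equation, E = +0.804 − (0.0571/2)·(1.357) = +0.765 V.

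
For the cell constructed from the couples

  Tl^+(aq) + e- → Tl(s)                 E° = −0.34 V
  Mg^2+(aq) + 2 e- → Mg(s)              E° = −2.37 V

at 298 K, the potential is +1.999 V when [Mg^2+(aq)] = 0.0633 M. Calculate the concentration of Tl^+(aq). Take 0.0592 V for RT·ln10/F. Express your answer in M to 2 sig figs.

0.075 M

Tl⁺/Tl is the cathode (higher E°); E°cell = −0.34 − (−2.37) = +2.03 V with n = 2.
Since E = E° − (0.0592/n)·log Q, log Q = n(E° − E)/0.0592 = 1.047.
For 2 Tl^+(aq) + Mg(s) → 2 Tl(s) + Mg^2+(aq), the reaction quotient is Q = [Mg^2+(aq)] / [Tl^+(aq)]^2.
Isolating [Tl^+(aq)] in Q = 10^{1.047} yields log [Tl^+(aq)] = −1.123, i.e. 0.075 M.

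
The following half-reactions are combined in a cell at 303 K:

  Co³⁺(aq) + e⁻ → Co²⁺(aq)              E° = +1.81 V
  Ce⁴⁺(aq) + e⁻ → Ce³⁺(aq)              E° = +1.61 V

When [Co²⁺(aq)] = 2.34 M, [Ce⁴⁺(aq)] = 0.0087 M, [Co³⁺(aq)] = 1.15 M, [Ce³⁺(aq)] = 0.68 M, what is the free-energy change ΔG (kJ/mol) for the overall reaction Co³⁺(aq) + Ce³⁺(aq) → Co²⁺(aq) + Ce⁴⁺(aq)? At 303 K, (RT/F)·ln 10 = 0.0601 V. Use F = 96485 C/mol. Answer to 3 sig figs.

−28.5 kJ/mol

The standard cell potential is +1.81 − (+1.61) = +0.20 V, with n = 1 electron in the balanced equation.
The reaction quotient is ([Co²⁺(aq)]·[Ce⁴⁺(aq)]) / ([Co³⁺(aq)]·[Ce³⁺(aq)]) = 0.026; by Nernst, E = +0.20 − (0.0601/1)(−1.584) = +0.2952 V.
Then ΔG = −nFE = −1 × 96485 × +0.2952 J/mol = −28.5 kJ/mol.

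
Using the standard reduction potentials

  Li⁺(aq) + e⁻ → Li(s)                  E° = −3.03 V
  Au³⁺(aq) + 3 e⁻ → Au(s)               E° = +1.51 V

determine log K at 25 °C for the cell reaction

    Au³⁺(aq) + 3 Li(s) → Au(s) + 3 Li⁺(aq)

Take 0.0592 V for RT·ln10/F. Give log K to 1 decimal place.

log K = 230.1

The Au³⁺/Au couple is reduced (cathode); E°cell = +1.51 − (−3.03) = +4.54 V with n = 3.
At equilibrium E = 0, so log K = nE°cell / 0.0592 = (3)(+4.54) / 0.0592 = 230.1.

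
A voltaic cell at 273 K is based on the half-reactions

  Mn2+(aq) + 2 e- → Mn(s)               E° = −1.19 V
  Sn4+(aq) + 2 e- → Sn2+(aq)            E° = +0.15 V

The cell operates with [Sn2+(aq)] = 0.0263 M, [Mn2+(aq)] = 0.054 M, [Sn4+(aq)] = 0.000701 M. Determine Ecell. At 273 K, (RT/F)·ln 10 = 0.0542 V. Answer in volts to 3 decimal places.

+1.332 V

Sn⁴⁺/Sn²⁺ is reduced (cathode, E° = +0.15 V) and Mn²⁺/Mn is oxidized (anode).
E°cell = E°cat − E°an = +0.15 − (−1.19) = +1.34 V; n = 2.
For the overall reaction Sn4+(aq) + Mn(s) → Sn2+(aq) + Mn2+(aq), Q = ([Sn2+(aq)]·[Mn2+(aq)]) / [Sn4+(aq)] = 2.03, giving log Q = 0.307.
By the Nernst equation, E = +1.34 − (0.0542/2)·(0.307) = +1.332 V.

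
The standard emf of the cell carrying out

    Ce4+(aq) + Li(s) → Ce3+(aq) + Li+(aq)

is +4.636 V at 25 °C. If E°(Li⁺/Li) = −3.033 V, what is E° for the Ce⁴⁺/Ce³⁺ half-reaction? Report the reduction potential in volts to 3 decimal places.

In the reaction as written the Ce⁴⁺/Ce³⁺ couple is reduced (cathode) and Li⁺/Li is oxidized (anode), so E°cell = E°(Ce⁴⁺/Ce³⁺) − E°(Li⁺/Li).
E°(Ce⁴⁺/Ce³⁺) = E°cell + E°(anode) = +4.636 + (−3.033) = +1.603 V.

+1.603 V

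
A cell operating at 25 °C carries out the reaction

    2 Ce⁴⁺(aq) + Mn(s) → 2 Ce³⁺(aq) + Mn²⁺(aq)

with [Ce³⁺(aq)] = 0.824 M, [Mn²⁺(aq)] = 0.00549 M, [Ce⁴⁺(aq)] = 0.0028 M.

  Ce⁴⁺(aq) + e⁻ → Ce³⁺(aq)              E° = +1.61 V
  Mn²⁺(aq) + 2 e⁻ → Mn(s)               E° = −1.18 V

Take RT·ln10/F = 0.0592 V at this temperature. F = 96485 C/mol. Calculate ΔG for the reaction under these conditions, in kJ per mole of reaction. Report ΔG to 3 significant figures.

With Ce⁴⁺/Ce³⁺ reduced at the cathode, E°cell = +1.61 − (−1.18) = +2.79 V and n = 2.
The reaction quotient is ([Ce³⁺(aq)]^2·[Mn²⁺(aq)]) / [Ce⁴⁺(aq)]^2 = 475; by Nernst, E = +2.79 − (0.0592/2)(2.677) = +2.7108 V.
ΔG = −nFE = −(2)(96485)(+2.7108) J/mol = −523 kJ/mol.

−523 kJ/mol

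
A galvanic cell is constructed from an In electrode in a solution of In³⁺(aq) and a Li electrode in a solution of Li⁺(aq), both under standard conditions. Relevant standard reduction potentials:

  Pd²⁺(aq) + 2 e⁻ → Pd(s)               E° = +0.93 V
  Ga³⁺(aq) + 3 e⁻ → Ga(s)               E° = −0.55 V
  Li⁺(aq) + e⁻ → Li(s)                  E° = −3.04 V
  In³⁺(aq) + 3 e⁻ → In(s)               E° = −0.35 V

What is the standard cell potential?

+2.69 V

The In³⁺/In couple has the higher E°, so In ion is reduced (cathode) and Li is oxidized (anode).
E°cell = E°(cathode) − E°(anode) = −0.35 − (−3.04) = +2.69 V.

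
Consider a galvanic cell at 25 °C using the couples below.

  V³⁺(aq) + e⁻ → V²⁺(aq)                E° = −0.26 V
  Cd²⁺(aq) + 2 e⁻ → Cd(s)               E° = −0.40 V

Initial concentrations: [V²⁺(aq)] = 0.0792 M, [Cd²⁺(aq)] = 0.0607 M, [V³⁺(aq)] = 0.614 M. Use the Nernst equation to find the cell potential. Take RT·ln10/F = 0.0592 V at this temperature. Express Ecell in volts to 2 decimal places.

+0.23 V

The V³⁺/V²⁺ couple has the more positive E°, so it is the cathode; Cd²⁺/Cd is the anode.
E°cell = E°cat − E°an = −0.26 − (−0.40) = +0.14 V; n = 2.
The balanced reaction is 2 V³⁺(aq) + Cd(s) → 2 V²⁺(aq) + Cd²⁺(aq), so Q = ([V²⁺(aq)]^2·[Cd²⁺(aq)]) / [V³⁺(aq)]^2 = 0.00101 and log Q = −2.996.
By the Nernst equation, E = +0.14 − (0.0592/2)·(−2.996) = +0.23 V.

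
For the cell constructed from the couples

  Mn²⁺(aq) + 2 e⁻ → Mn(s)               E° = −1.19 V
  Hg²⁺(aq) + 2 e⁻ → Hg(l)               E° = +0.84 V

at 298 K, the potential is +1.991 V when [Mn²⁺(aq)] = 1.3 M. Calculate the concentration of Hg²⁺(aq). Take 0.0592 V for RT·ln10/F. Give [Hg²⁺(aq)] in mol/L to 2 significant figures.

The Hg²⁺/Hg couple has the larger reduction potential, so it is the cathode: E°cell = +0.84 − (−1.19) = +2.03 V and n = 2.
Rearranging E = E° − (0.0592/n)·log Q gives log Q = 2(+2.03 − (+1.991))/0.0592 = 1.318.
The balanced reaction is Hg²⁺(aq) + Mn(s) → Hg(l) + Mn²⁺(aq), so Q = [Mn²⁺(aq)] / [Hg²⁺(aq)].
Solving for the unknown gives log [Hg²⁺(aq)] = −1.204, so [Hg²⁺(aq)] ≈ 0.063 M.

0.063 M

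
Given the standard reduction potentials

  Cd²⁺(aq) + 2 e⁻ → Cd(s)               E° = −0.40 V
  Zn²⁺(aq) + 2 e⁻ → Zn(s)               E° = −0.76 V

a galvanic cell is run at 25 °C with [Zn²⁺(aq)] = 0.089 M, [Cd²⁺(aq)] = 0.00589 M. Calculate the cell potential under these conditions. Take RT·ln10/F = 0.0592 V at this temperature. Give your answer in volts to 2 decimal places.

Since E°(Cd²⁺/Cd) > E°(Zn²⁺/Zn), Cd²⁺/Cd serves as the cathode.
The standard potential is −0.40 − (−0.76) = +0.36 V and the balanced reaction transfers n = 2 electrons.
Balancing gives Cd²⁺(aq) + Zn(s) → Cd(s) + Zn²⁺(aq); hence Q = [Zn²⁺(aq)] / [Cd²⁺(aq)] = 15.1 (log Q = 1.179).
E = E° − (0.0592/n)·log Q = +0.36 − (0.0592/2)(1.179) = +0.33 V.

+0.33 V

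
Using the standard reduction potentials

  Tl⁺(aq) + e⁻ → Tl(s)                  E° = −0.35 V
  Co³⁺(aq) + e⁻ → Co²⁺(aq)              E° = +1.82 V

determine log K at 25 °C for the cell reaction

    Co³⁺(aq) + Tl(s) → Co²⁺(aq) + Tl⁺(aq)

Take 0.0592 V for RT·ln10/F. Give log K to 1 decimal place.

The Co³⁺/Co²⁺ couple is reduced (cathode); E°cell = +1.82 − (−0.35) = +2.17 V with n = 1.
At equilibrium E = 0, so log K = nE°cell / 0.0592 = (1)(+2.17) / 0.0592 = 36.7.

log K = 36.7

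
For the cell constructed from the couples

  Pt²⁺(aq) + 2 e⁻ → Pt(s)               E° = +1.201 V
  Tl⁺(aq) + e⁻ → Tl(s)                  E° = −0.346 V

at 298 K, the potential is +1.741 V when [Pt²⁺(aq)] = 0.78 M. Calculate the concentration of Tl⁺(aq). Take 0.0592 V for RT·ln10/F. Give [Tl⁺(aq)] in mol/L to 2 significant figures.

0.00047 M

The Pt²⁺/Pt couple has the larger reduction potential, so it is the cathode: E°cell = +1.201 − (−0.346) = +1.547 V and n = 2.
From the Nernst equation, log Q = n(E° − E)/0.0592 = 2·(+1.547 − (+1.741))/0.0592 = −6.554.
For Pt²⁺(aq) + 2 Tl(s) → Pt(s) + 2 Tl⁺(aq), the reaction quotient is Q = [Tl⁺(aq)]^2 / [Pt²⁺(aq)].
Solving for the unknown gives log [Tl⁺(aq)] = −3.331, so [Tl⁺(aq)] ≈ 0.00047 M.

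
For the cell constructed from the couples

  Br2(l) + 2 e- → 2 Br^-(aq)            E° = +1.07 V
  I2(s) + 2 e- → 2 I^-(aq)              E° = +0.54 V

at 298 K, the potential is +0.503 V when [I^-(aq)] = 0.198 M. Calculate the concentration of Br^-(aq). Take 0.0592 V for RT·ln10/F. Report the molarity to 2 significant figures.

0.57 M

The Br₂/Br⁻ couple has the larger reduction potential, so it is the cathode: E°cell = +1.07 − (+0.54) = +0.53 V and n = 2.
From the Nernst equation, log Q = n(E° − E)/0.0592 = 2·(+0.53 − (+0.503))/0.0592 = 0.912.
Balancing electrons gives Br2(l) + 2 I^-(aq) → 2 Br^-(aq) + I2(s); thus Q = [Br^-(aq)]^2 / [I^-(aq)]^2.
Solving for the unknown gives log [Br^-(aq)] = −0.247, so [Br^-(aq)] ≈ 0.57 M.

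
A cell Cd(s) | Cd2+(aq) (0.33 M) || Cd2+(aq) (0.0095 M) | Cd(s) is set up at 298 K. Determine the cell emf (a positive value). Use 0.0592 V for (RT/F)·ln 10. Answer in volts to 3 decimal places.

0.046 V

For a concentration cell E°cell = 0, since both electrodes use the same couple.
The compartment with the higher Cd2+(aq) concentration (0.33 M) acts as the cathode; ions are reduced there and produced at the dilute (0.0095 M) anode.
With n = 2, Ecell = −(0.0592/2)·log([dilute]/[conc]) = −(0.0592/2)·log(0.0095/0.33) = +0.046 V.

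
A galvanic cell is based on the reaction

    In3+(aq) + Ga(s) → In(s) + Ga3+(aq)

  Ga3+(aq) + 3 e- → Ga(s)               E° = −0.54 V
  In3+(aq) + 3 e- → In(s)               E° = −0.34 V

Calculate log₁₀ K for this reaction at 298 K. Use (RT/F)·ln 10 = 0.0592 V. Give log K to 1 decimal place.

The In³⁺/In couple is reduced (cathode); E°cell = −0.34 − (−0.54) = +0.20 V with n = 3.
At equilibrium E = 0, so log K = nE°cell / 0.0592 = (3)(+0.20) / 0.0592 = 10.1.

log K = 10.1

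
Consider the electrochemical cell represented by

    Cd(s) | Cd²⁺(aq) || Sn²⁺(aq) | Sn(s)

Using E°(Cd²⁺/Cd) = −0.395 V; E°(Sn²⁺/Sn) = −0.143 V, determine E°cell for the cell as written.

By convention the left-hand electrode in cell notation is the anode (oxidation) and the right-hand electrode is the cathode (reduction).
E°cell = E°(right) − E°(left) = −0.143 − (−0.395) = +0.252 V.

+0.252 V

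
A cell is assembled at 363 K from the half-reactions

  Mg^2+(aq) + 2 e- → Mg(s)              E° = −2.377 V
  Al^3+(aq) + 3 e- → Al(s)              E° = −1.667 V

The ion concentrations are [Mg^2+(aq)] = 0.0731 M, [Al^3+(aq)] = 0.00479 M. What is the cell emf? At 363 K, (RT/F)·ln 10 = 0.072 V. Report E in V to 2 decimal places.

+0.70 V

Since E°(Al³⁺/Al) > E°(Mg²⁺/Mg), Al³⁺/Al serves as the cathode.
E°cell = −1.667 − (−2.377) = +0.710 V, with n = 6 electrons transferred.
Balancing gives 2 Al^3+(aq) + 3 Mg(s) → 2 Al(s) + 3 Mg^2+(aq); hence Q = [Mg^2+(aq)]^3 / [Al^3+(aq)]^2 = 17 (log Q = 1.231).
By the Nernst equation, E = +0.710 − (0.072/6)·(1.231) = +0.70 V.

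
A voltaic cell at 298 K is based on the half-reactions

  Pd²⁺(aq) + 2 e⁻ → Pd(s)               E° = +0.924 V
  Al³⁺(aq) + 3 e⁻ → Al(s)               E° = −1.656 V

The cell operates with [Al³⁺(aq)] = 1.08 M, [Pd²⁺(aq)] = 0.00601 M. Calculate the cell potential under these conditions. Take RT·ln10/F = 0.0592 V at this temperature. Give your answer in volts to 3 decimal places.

Pd²⁺/Pd is reduced (cathode, E° = +0.924 V) and Al³⁺/Al is oxidized (anode).
E°cell = +0.924 − (−1.656) = +2.580 V, with n = 6 electrons transferred.
For the overall reaction 3 Pd²⁺(aq) + 2 Al(s) → 3 Pd(s) + 2 Al³⁺(aq), Q = [Al³⁺(aq)]^2 / [Pd²⁺(aq)]^3 = 5.37×10^6, giving log Q = 6.730.
Applying E = E° − (RT ln10/nF)·log Q gives +2.580 − (0.0592/6)(6.730) = +2.514 V.

+2.514 V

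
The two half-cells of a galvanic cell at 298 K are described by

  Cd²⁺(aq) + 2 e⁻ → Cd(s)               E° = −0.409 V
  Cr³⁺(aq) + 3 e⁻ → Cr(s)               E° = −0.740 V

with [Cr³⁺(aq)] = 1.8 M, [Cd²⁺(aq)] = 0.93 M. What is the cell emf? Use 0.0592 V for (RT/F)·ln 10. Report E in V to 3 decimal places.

Cd²⁺/Cd is reduced (cathode, E° = −0.409 V) and Cr³⁺/Cr is oxidized (anode).
E°cell = −0.409 − (−0.740) = +0.331 V, with n = 6 electrons transferred.
The balanced reaction is 3 Cd²⁺(aq) + 2 Cr(s) → 3 Cd(s) + 2 Cr³⁺(aq), so Q = [Cr³⁺(aq)]^2 / [Cd²⁺(aq)]^3 = 4.03 and log Q = 0.605.
Applying E = E° − (RT ln10/nF)·log Q gives +0.331 − (0.0592/6)(0.605) = +0.325 V.

+0.325 V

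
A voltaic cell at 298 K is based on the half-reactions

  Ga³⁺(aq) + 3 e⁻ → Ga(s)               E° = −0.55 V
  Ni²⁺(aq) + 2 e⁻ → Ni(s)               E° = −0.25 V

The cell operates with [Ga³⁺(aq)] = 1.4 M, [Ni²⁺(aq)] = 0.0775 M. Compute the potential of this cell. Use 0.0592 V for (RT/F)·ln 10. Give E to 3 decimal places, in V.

+0.264 V

Since E°(Ni²⁺/Ni) > E°(Ga³⁺/Ga), Ni²⁺/Ni serves as the cathode.
E°cell = E°cat − E°an = −0.25 − (−0.55) = +0.30 V; n = 6.
The balanced reaction is 3 Ni²⁺(aq) + 2 Ga(s) → 3 Ni(s) + 2 Ga³⁺(aq), so Q = [Ga³⁺(aq)]^2 / [Ni²⁺(aq)]^3 = 4.21×10^3 and log Q = 3.624.
By the Nernst equation, E = +0.30 − (0.0592/6)·(3.624) = +0.264 V.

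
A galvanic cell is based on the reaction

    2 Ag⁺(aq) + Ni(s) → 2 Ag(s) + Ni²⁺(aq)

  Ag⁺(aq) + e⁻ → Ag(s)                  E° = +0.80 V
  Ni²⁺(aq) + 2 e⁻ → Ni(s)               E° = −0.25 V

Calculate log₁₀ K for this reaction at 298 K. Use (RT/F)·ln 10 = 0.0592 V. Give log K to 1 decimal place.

log K = 35.5

The Ag⁺/Ag couple is reduced (cathode); E°cell = +0.80 − (−0.25) = +1.05 V with n = 2.
At equilibrium E = 0, so log K = nE°cell / 0.0592 = (2)(+1.05) / 0.0592 = 35.5.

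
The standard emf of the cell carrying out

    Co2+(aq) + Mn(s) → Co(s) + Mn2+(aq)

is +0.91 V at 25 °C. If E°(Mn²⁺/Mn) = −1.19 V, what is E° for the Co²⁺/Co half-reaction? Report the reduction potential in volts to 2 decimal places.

In the reaction as written the Co²⁺/Co couple is reduced (cathode) and Mn²⁺/Mn is oxidized (anode), so E°cell = E°(Co²⁺/Co) − E°(Mn²⁺/Mn).
E°(Co²⁺/Co) = E°cell + E°(anode) = +0.91 + (−1.19) = −0.28 V.

−0.28 V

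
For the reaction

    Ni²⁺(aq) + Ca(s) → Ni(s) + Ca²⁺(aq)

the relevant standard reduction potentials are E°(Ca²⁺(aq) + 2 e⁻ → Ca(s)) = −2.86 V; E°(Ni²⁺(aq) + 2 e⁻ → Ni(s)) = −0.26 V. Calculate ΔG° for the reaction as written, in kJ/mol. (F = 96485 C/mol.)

In the reaction as written Ni²⁺(aq) is reduced, so the Ni²⁺/Ni couple is the cathode and Ca²⁺/Ca is the anode.
E°cell = −0.26 − (−2.86) = +2.60 V; balancing electrons gives n = 2.
ΔG° = −nFE°cell = −(2)(96485)(+2.60) J/mol = −502 kJ/mol.

−502 kJ/mol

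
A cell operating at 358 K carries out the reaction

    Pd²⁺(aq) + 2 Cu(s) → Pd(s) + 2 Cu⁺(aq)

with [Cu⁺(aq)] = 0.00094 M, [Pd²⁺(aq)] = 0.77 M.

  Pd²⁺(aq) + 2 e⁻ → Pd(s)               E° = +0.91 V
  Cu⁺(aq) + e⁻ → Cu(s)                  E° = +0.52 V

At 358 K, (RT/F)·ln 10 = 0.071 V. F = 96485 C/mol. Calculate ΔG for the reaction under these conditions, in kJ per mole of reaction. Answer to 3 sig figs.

E°cell = +0.91 − (+0.52) = +0.39 V; the balanced reaction transfers n = 2 electrons.
Q = [Cu⁺(aq)]^2 / [Pd²⁺(aq)] = 1.15×10^−6, so log Q = −5.940 and E = +0.39 − (0.071/2)(−5.940) = +0.6009 V.
ΔG = −nFE = −(2)(96485)(+0.6009) J/mol = −116 kJ/mol.

−116 kJ/mol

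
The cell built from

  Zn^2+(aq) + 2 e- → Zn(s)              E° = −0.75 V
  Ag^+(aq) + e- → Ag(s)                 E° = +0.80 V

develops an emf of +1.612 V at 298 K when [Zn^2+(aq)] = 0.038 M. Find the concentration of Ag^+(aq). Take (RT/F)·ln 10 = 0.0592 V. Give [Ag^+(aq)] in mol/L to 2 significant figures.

2.2 M

Ag⁺/Ag is the cathode (higher E°); E°cell = +0.80 − (−0.75) = +1.55 V with n = 2.
Rearranging E = E° − (0.0592/n)·log Q gives log Q = 2(+1.55 − (+1.612))/0.0592 = −2.095.
For 2 Ag^+(aq) + Zn(s) → 2 Ag(s) + Zn^2+(aq), the reaction quotient is Q = [Zn^2+(aq)] / [Ag^+(aq)]^2.
Substituting the known concentrations and solving, log [Ag^+(aq)] = 0.337 and [Ag^+(aq)] = 2.2 M.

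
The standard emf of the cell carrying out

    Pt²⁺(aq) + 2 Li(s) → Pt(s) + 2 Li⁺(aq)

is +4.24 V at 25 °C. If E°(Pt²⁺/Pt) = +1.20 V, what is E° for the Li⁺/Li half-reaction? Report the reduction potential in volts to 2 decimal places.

−3.04 V

In the reaction as written the Pt²⁺/Pt couple is reduced (cathode) and Li⁺/Li is oxidized (anode), so E°cell = E°(Pt²⁺/Pt) − E°(Li⁺/Li).
E°(Li⁺/Li) = E°(cathode) − E°cell = +1.20 − (+4.24) = −3.04 V.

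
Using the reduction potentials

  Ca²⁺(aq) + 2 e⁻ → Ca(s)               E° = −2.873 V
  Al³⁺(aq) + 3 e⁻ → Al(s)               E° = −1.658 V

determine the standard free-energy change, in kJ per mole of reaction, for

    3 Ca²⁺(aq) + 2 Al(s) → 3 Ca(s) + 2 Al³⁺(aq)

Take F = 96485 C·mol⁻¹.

In the reaction as written Ca²⁺(aq) is reduced, so the Ca²⁺/Ca couple is the cathode and Al³⁺/Al is the anode.
E°cell = −2.873 − (−1.658) = −1.215 V; balancing electrons gives n = 6.
ΔG° = −nFE°cell = −(6)(96485)(−1.215) J/mol = +703 kJ/mol.

+703 kJ/mol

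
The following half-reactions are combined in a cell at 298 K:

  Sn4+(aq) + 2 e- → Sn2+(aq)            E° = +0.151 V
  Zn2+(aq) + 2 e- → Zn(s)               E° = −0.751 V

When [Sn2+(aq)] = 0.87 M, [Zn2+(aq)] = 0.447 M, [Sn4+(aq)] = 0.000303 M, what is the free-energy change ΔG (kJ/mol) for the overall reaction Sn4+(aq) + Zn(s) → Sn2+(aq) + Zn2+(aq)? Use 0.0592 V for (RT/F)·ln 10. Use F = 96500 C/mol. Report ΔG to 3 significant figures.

−156 kJ/mol

The standard cell potential is +0.151 − (−0.751) = +0.902 V, with n = 2 electrons in the balanced equation.
Here Q = ([Sn2+(aq)]·[Zn2+(aq)]) / [Sn4+(aq)] = 1.28×10^3 (log Q = 3.108), giving E = +0.902 − (0.0592/2)·(3.108) = +0.8100 V.
Finally ΔG = −nFE = −(2)(96500 C/mol)(+0.8100 V) = −156 kJ/mol.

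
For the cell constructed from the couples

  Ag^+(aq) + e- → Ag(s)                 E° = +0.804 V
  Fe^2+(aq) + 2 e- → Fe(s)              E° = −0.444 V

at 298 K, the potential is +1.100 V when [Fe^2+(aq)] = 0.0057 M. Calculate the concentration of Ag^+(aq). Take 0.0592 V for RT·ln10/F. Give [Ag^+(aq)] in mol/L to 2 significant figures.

0.00024 M

Ag⁺/Ag is the cathode (higher E°); E°cell = +0.804 − (−0.444) = +1.248 V with n = 2.
Rearranging E = E° − (0.0592/n)·log Q gives log Q = 2(+1.248 − (+1.100))/0.0592 = 5.000.
The balanced reaction is 2 Ag^+(aq) + Fe(s) → 2 Ag(s) + Fe^2+(aq), so Q = [Fe^2+(aq)] / [Ag^+(aq)]^2.
Substituting the known concentrations and solving, log [Ag^+(aq)] = −3.622 and [Ag^+(aq)] = 0.00024 M.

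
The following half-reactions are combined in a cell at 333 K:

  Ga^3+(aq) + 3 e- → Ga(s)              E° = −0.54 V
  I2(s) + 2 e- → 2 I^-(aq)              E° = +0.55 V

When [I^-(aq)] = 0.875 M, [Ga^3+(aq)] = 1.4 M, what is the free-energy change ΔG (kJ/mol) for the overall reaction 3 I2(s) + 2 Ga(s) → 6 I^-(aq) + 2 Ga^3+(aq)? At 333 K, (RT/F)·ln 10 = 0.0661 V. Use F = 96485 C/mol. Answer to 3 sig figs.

The standard cell potential is +0.55 − (−0.54) = +1.09 V, with n = 6 electrons in the balanced equation.
Q = [I^-(aq)]^6·[Ga^3+(aq)]^2 = 0.88, so log Q = −0.056 and E = +1.09 − (0.0661/6)(−0.056) = +1.0906 V.
Finally ΔG = −nFE = −(6)(96485 C/mol)(+1.0906 V) = −631 kJ/mol.

−631 kJ/mol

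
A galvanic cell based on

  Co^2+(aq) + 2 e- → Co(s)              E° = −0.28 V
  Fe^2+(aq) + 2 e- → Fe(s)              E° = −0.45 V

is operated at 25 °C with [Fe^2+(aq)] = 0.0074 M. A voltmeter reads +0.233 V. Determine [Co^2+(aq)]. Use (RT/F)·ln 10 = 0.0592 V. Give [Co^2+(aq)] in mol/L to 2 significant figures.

0.99 M

With Co²⁺/Co at the cathode and Fe²⁺/Fe at the anode, E°cell = −0.28 − (−0.45) = +0.17 V (n = 2).
Since E = E° − (0.0592/n)·log Q, log Q = n(E° − E)/0.0592 = −2.128.
Balancing electrons gives Co^2+(aq) + Fe(s) → Co(s) + Fe^2+(aq); thus Q = [Fe^2+(aq)] / [Co^2+(aq)].
Isolating [Co^2+(aq)] in Q = 10^{−2.128} yields log [Co^2+(aq)] = −0.003, i.e. 0.99 M.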